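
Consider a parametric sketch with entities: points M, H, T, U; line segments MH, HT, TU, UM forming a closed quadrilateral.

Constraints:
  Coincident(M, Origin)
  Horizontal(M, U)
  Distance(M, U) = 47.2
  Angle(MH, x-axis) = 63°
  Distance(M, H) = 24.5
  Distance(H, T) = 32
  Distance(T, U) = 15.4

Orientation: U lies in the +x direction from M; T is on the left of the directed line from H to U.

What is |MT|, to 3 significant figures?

44.7

Checks: |HT| = 32.00 ✓; |TU| = 15.40 ✓.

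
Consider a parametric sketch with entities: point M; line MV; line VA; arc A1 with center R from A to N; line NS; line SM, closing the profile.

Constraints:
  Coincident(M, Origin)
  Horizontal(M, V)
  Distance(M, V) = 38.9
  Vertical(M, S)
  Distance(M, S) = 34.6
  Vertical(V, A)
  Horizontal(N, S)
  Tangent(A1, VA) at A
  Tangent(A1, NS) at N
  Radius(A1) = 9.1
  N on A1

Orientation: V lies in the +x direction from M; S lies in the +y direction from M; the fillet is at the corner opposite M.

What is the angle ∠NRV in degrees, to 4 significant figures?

160.4°

The virtual corner opposite M is at (38.90, 34.60). The tangent condition forces RA to be normal to VA and A1 meets NS tangentially, so RN is at right angles to NS, with radius 9.1, so the center R sits 9.1 in from both sides at R = (29.80, 25.50). That places the tangent points at A = (38.90, 25.50) on VA and N = (29.80, 34.60) on NS. Then cos ∠NRV = RN·RV / (|RN||RV|), giving 160.4°.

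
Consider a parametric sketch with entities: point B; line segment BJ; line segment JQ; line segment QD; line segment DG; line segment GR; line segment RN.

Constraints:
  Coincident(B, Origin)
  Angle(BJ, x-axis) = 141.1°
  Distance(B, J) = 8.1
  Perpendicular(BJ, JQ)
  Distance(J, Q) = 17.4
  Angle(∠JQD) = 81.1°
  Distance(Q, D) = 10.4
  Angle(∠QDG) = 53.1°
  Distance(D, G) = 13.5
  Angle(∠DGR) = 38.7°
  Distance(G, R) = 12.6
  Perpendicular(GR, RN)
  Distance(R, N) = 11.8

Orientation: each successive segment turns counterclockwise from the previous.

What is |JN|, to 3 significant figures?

22.3

∠DGR = 38.7° gives GR at -122° from the x-axis; with |GR| = 12.6, R = (-16.5, -11.0). GR ⟂ RN, so RN runs at -31.8°; with |RN| = 11.8, N = (-6.46, -17.2). Then |JN| = |N − J| = 22.3.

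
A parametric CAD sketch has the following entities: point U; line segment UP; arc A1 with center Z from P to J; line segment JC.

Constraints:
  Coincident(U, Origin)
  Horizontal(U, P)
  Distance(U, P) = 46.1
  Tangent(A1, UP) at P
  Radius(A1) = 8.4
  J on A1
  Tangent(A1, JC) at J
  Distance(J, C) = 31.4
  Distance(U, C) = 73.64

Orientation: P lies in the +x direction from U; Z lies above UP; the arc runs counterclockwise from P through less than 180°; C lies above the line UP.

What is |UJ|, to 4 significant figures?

54.27

Checks: U = (0.00, 0.00) ✓; |ZJ| = 8.400 ✓; ∠(ZJ, JC) = 90.00° ✓; |JC| = 31.40 ✓; |UC| = 73.64 ✓.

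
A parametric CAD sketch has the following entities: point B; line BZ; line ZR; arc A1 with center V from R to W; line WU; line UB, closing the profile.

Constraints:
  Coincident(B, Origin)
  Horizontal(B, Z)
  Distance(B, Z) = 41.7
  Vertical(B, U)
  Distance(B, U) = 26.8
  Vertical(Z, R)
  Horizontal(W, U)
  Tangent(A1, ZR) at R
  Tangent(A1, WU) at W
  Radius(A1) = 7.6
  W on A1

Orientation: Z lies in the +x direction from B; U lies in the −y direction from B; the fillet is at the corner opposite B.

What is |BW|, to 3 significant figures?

43.4

B is at the origin; B and Z share the same y with |BZ| = 41.7 and Z on the +x side, so Z = (41.7, 0.00). BU is vertical with |BU| = 26.8 and U on the −y side, so U = (0.00, -26.8). The virtual corner opposite B is at (41.7, -26.8). Tangency of A1 to ZR means the radius VR is perpendicular to ZR and since A1 is tangent to WU there, VW ⟂ WU, with radius 7.6, so the center V sits 7.6 in from both sides at V = (34.1, -19.2). That places the tangent points at R = (41.7, -19.2) on ZR and W = (34.1, -26.8) on WU. Then |BW| = |W − B| = 43.4.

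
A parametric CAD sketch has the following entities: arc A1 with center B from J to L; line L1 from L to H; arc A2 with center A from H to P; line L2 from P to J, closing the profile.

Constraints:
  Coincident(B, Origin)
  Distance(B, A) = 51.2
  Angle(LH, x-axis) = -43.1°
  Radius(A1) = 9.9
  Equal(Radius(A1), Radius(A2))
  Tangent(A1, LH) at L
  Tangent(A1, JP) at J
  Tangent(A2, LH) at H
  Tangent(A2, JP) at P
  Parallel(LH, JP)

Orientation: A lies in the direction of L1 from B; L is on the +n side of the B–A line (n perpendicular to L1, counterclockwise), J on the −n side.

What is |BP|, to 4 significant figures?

52.15

The slot axis is L1's direction at -43.1°, so u = (cos -43.1°, sin -43.1°) = (0.7302, -0.6833) and n = (−sin -43.1°, cos -43.1°) = (0.6833, 0.7302). B is at the origin and A lies 51.2 along u from B, so A = 51.2·u = (37.38, -34.98). Tangency of A1 to both parallel lines with radius 9.9 puts L and J at B ± 9.9·n: L = (6.764, 7.229), J = (-6.764, -7.229). Equal radii place H and P the same way about A: H = A + 9.9·n = (44.15, -27.76), P = A − 9.9·n = (30.62, -42.21). Then |BP| = |P − B| = 52.15.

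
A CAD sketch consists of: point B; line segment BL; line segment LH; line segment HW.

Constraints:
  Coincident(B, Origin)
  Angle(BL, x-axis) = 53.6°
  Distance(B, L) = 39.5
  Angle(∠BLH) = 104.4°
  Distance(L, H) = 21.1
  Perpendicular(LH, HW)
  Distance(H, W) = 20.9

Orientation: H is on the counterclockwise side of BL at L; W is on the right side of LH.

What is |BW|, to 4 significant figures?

66.75

B is at the origin; BL runs at 53.6° with length 39.5, so L = 39.5·(cos 53.6°, sin 53.6°) = (23.44, 31.79). ∠BLH = 104.4°, so LH runs at 53.6° + (180° − 104.4°) = 129.2° from the x-axis; with |LH| = 21.1, H = L + 21.1·(cos 129.2°, sin 129.2°) = (10.10, 48.14). LH ⟂ HW; with |HW| = 20.9 on the right of LH, W = H + 20.9·(0.7749, 0.6320) = (26.30, 61.35). Then |BW| = |W − B| = 66.75.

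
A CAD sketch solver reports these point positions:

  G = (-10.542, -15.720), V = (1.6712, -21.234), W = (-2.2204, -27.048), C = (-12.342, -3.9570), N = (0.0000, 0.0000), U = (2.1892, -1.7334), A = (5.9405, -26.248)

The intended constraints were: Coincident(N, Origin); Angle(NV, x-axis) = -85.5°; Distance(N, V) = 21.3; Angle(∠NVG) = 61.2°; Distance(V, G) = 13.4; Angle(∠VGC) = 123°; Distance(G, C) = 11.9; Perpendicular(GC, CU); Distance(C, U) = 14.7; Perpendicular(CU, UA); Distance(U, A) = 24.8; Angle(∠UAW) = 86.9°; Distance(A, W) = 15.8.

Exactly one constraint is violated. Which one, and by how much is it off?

Distance(A, W) = 15.8 — off by 7.60.

N = (0.00, 0.00) ✓; NV at -85.50° ✓; |NV| = 21.30 ✓; ∠NVG = 61.20° ✓; |VG| = 13.40 ✓; ∠VGC = 123.0° ✓; |GC| = 11.90 ✓; ∠(GC, CU) = 90.00° ✓; |CU| = 14.70 ✓; ∠(CU, UA) = 90.00° ✓; |UA| = 24.80 ✓; ∠UAW = 86.90° ✓; |AW| = 8.200 ✗.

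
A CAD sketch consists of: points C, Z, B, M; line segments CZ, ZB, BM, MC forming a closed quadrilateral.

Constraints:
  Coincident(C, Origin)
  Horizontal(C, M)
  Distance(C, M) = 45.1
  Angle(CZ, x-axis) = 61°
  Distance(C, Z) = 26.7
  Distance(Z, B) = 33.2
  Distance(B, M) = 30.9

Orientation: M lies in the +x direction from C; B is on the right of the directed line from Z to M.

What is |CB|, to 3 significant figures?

18.5

Checks: |ZB| = 33.20 ✓; |BM| = 30.90 ✓.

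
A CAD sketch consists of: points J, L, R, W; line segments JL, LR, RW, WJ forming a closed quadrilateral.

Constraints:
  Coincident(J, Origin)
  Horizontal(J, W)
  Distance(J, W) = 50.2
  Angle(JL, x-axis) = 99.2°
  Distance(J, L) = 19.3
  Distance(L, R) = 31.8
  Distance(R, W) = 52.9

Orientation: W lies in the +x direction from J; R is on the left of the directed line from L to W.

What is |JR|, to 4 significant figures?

46.25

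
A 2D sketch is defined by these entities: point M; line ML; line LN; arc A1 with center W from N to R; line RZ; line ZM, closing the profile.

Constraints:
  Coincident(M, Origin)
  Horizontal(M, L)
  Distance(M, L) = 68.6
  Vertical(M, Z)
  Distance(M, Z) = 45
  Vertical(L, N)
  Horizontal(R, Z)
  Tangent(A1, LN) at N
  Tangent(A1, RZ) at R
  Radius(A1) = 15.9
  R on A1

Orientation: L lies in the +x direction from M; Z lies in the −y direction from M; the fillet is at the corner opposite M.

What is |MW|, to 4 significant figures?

60.20

M is at the origin; ML is horizontal with |ML| = 68.6 and L on the +x side, so L = (68.60, 0.000). M and Z share the same x with |MZ| = 45.0 and Z on the −y side, so Z = (0.000, -45.00). The virtual corner opposite M is at (68.60, -45.00). Since A1 is tangent to LN there, WN ⟂ LN and since A1 is tangent to RZ there, WR ⟂ RZ, with radius 15.9, so the center W sits 15.9 in from both sides at W = (52.70, -29.10). Then |MW| = |W − M| = 60.20.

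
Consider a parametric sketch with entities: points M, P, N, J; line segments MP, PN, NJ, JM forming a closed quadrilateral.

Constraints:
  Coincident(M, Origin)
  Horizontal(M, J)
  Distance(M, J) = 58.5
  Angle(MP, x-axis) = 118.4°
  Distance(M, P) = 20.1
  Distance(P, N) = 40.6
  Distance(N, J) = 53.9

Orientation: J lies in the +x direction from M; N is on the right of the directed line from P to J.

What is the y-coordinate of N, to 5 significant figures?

-18.912

M is at the origin; M and J share the same y with |MJ| = 58.5 and J in +x, so J = (58.5, 0). MP runs at 118.4° with |MP| = 20.1, so P = (-9.5600, 17.681). N is determined by |PN| = 40.6 and |NJ| = 53.9 together: it lies at the intersection of circle(P, 40.6) and circle(J, 53.9). With |PJ| = 70.319, the foot of the radical line on PJ is 26.223 from P and the perpendicular offset is √(40.6² − 26.223²) = 30.996. Taking the right-of-PJ solution: N = (8.0269, -18.912).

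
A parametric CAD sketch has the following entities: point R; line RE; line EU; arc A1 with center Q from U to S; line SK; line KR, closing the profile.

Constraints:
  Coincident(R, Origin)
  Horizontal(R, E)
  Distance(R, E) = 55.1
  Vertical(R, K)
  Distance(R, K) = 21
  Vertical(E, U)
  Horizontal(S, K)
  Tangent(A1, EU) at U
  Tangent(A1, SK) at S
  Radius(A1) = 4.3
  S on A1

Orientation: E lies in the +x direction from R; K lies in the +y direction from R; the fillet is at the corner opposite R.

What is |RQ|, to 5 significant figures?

53.475

R is at the origin; RE is horizontal with |RE| = 55.1 and E on the +x side, so E = (55.100, 0.0000). R and K share the same x with |RK| = 21.0 and K on the +y side, so K = (0.0000, 21.000). The virtual corner opposite R is at (55.100, 21.000). The tangent condition forces QU to be normal to EU and A1 meets SK tangentially, so QS is at right angles to SK, with radius 4.3, so the center Q sits 4.3 in from both sides at Q = (50.800, 16.700). Then |RQ| = |Q − R| = 53.475.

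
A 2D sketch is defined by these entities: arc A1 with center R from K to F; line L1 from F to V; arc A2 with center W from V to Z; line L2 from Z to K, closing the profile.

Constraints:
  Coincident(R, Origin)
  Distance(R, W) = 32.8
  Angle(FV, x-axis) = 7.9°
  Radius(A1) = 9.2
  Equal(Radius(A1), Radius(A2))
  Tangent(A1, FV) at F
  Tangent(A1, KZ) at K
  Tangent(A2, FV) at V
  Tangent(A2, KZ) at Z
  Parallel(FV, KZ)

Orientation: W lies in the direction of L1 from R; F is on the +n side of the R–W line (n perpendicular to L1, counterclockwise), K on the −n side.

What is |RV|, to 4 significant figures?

34.07

Tangency of A1 to both parallel lines with radius 9.2 puts F and K at R ± 9.2·n: F = (-1.264, 9.113), K = (1.264, -9.113). Equal radii place V and Z the same way about W: V = W + 9.2·n = (31.22, 13.62), Z = W − 9.2·n = (33.75, -4.605). Then |RV| = |V − R| = 34.07.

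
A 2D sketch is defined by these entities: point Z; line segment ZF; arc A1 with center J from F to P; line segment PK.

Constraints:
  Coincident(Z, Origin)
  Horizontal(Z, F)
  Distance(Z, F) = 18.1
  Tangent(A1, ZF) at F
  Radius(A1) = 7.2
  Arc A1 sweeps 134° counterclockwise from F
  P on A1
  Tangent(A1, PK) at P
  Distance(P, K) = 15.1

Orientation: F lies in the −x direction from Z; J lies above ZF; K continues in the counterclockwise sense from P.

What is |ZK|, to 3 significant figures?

32.9

On A1, F sits at bearing -90° from J; a 134° counterclockwise sweep puts P at bearing 44°, so P = J + 7.2·(cos 44°, sin 44°) = (-12.9, 12.2). Tangency of A1 to PK means the radius JP is perpendicular to PK, so PK runs along (−sin 44°, cos 44°); with |PK| = 15.1, K = (-23.4, 23.1). Then |ZK| = |K − Z| = 32.9.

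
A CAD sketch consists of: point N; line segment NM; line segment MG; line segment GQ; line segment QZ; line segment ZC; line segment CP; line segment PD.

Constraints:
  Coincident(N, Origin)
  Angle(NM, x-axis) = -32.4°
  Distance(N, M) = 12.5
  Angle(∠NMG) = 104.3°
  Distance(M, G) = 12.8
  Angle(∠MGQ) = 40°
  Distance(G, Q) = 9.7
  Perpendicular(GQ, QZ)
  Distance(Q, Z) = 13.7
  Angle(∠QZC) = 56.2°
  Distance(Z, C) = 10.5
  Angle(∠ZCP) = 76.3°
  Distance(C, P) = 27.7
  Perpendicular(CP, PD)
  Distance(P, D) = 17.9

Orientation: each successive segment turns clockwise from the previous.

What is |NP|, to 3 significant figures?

11.9

N is at the origin; NM runs at -32.4° with length 12.5, so M = (10.6, -6.70). ∠NMG = 104.3° gives MG at -108° from the x-axis; with |MG| = 12.8, G = (6.58, -18.9). ∠MGQ = 40.0° gives GQ at 112° from the x-axis; with |GQ| = 9.7, Q = (2.96, -9.86). GQ ⟂ QZ, so QZ runs at 21.9°; with |QZ| = 13.7, Z = (15.7, -4.75). ∠QZC = 56.2° gives ZC at -102° from the x-axis; with |ZC| = 10.5, C = (13.5, -15.0). ∠ZCP = 76.3° gives CP at 154° from the x-axis; with |CP| = 27.7, P = (-11.5, -3.06). Then |NP| = |P − N| = 11.9.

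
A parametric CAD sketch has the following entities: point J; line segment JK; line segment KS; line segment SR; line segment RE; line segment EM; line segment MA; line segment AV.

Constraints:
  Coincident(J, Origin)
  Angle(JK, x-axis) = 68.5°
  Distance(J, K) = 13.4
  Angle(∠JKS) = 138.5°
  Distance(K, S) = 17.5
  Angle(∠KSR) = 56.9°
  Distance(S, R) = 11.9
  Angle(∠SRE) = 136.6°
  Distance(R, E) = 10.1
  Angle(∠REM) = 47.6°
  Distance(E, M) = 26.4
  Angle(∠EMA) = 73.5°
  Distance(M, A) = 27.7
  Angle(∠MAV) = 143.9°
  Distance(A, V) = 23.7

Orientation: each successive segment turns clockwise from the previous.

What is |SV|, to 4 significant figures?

37.74

J is at the origin; JK runs at 68.5° with length 13.4, so K = (4.911, 12.47). ∠JKS = 138.5° gives KS at 27.00° from the x-axis; with |KS| = 17.5, S = (20.50, 20.41). ∠KSR = 56.9° gives SR at -96.10° from the x-axis; with |SR| = 11.9, R = (19.24, 8.580). ∠SRE = 136.6° gives RE at -139.5° from the x-axis; with |RE| = 10.1, E = (11.56, 2.020). ∠REM = 47.6° gives EM at 88.10° from the x-axis; with |EM| = 26.4, M = (12.43, 28.41). ∠EMA = 73.5° gives MA at -18.40° from the x-axis; with |MA| = 27.7, A = (38.72, 19.66). ∠MAV = 143.9° gives AV at -54.50° from the x-axis; with |AV| = 23.7, V = (52.48, 0.3679). Then |SV| = |V − S| = 37.74.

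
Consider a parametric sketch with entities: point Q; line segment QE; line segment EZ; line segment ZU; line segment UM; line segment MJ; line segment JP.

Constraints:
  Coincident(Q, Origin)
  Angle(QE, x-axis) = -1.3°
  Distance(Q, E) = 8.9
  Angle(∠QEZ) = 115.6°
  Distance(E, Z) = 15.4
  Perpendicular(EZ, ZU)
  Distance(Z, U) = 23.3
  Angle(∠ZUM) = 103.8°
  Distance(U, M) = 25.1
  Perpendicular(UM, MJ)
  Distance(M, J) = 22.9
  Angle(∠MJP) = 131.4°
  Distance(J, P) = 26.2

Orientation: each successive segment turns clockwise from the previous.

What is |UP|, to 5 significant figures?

40.593

Q is at the origin; QE runs at -1.3° with length 8.9, so E = (8.8977, -0.20192). ∠QEZ = 115.6° gives EZ at -65.700° from the x-axis; with |EZ| = 15.4, Z = (15.235, -14.238). EZ is perpendicular to ZU, so ZU runs at -155.70°; with |ZU| = 23.3, U = (-6.0007, -23.826). ∠ZUM = 103.8° gives UM at 128.10° from the x-axis; with |UM| = 25.1, M = (-21.488, -4.0737). UM ⟂ MJ, so MJ runs at 38.100°; with |MJ| = 22.9, J = (-3.4675, 10.056). ∠MJP = 131.4° gives JP at -10.500° from the x-axis; with |JP| = 26.2, P = (22.294, 5.2818). Then |UP| = |P − U| = 40.593.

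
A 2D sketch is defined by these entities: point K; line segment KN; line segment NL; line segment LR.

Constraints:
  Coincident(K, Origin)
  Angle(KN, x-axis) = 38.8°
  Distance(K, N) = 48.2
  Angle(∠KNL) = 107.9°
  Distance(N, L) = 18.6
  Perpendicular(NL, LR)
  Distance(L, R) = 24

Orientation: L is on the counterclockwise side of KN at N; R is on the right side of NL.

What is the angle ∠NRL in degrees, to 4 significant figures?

37.78°

K is at the origin; KN runs at 38.8° with length 48.2, so N = 48.2·(cos 38.8°, sin 38.8°) = (37.56, 30.20). ∠KNL = 107.9°, so NL runs at 38.8° + (180° − 107.9°) = 110.9° from the x-axis; with |NL| = 18.6, L = N + 18.6·(cos 110.9°, sin 110.9°) = (30.93, 47.58). NL ⟂ LR; with |LR| = 24.0 on the right of NL, R = L + 24.0·(0.9342, 0.3567) = (53.35, 56.14). Then cos ∠NRL = RN·RL / (|RN||RL|), giving 37.78°.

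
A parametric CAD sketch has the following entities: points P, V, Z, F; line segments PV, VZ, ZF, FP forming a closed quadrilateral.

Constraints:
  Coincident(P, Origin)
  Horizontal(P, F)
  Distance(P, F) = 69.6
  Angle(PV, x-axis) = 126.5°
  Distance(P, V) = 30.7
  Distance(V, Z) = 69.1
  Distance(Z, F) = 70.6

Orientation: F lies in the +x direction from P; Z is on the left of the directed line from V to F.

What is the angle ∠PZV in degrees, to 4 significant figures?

24.32°

Checks: |VZ| = 69.10 ✓; |ZF| = 70.60 ✓.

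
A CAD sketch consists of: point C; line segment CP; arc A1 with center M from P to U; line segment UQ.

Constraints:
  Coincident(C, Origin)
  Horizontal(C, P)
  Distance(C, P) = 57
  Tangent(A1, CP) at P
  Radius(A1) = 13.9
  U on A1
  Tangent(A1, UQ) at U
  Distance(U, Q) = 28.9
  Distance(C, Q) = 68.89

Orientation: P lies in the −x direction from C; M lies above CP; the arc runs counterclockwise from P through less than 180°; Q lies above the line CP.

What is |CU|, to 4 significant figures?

47.13

C is at the origin; C and P share the same y with |CP| = 57.0 and P on the −x side, so P = (-57.00, 0.000). The tangent condition forces MP to be normal to CP, so M = P + (0, 13.9) = (-57.00, 13.90). Since MU ⟂ UQ (tangency), |MQ| = √(13.9² + 28.9²) = 32.07 regardless of where U sits on A1. So Q lies on both circle(C, 68.89) and circle(M, 32.07); the above-CP intersection is Q = (-51.70, 45.53). U is the foot of the tangent from Q: U = (-43.65, 17.77).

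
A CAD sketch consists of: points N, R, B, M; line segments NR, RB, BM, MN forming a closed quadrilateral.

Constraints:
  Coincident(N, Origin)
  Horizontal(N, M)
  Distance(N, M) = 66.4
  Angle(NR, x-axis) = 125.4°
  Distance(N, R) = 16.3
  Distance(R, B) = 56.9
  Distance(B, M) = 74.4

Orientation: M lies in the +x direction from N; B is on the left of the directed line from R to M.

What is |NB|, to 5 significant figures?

64.369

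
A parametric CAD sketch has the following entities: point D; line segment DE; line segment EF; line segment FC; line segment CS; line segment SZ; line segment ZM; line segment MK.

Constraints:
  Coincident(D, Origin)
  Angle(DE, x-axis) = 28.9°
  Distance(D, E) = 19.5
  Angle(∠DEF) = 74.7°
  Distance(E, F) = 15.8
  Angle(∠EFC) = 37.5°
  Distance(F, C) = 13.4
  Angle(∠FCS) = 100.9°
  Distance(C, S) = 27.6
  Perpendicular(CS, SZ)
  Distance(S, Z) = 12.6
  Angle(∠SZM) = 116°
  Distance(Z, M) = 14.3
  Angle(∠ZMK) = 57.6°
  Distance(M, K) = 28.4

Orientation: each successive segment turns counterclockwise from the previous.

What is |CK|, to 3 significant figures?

20.2

D is at the origin; DE runs at 28.9° with length 19.5, so E = (17.1, 9.42). ∠DEF = 74.7° gives EF at 134° from the x-axis; with |EF| = 15.8, F = (6.06, 20.8). ∠EFC = 37.5° gives FC at -83.3° from the x-axis; with |FC| = 13.4, C = (7.62, 7.44). ∠FCS = 100.9° gives CS at -4.20° from the x-axis; with |CS| = 27.6, S = (35.1, 5.42). CS is perpendicular to SZ, so SZ runs at 85.8°; with |SZ| = 12.6, Z = (36.1, 18.0). ∠SZM = 116.0° gives ZM at 150° from the x-axis; with |ZM| = 14.3, M = (23.7, 25.2). ∠ZMK = 57.6° gives MK at -87.8° from the x-axis; with |MK| = 28.4, K = (24.8, -3.20). Then |CK| = |K − C| = 20.2.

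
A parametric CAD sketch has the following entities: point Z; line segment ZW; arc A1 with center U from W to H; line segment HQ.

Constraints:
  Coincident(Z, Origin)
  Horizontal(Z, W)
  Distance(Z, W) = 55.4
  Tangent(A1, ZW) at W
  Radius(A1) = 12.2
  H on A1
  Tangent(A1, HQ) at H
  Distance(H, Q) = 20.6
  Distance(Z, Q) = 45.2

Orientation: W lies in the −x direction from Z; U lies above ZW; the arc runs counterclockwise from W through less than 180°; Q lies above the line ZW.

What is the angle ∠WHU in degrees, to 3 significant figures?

55.9°

Checks: Z.y = 0.00, W.y = 0.00 ✓; |UH| = 12.20 ✓; ∠(UH, HQ) = 90.00° ✓; |HQ| = 20.60 ✓; |ZQ| = 45.20 ✓.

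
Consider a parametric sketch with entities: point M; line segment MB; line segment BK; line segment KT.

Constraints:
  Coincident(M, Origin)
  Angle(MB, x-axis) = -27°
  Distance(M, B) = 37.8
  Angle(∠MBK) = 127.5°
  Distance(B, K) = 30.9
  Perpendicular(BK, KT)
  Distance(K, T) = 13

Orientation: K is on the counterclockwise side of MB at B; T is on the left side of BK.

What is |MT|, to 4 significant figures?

56.52

∠MBK = 127.5°, so BK runs at -27.0° + (180° − 127.5°) = 25.50° from the x-axis; with |BK| = 30.9, K = B + 30.9·(cos 25.50°, sin 25.50°) = (61.57, -3.858). BK is perpendicular to KT; with |KT| = 13.0 on the left of BK, T = K + 13.0·(-0.4305, 0.9026) = (55.97, 7.876). Then |MT| = |T − M| = 56.52.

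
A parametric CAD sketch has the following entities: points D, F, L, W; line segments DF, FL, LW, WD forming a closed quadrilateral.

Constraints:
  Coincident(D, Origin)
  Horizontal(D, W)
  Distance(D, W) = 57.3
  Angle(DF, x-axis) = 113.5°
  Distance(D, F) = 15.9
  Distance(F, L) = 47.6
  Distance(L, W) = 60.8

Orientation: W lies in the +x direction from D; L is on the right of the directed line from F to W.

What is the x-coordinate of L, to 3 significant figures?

5.34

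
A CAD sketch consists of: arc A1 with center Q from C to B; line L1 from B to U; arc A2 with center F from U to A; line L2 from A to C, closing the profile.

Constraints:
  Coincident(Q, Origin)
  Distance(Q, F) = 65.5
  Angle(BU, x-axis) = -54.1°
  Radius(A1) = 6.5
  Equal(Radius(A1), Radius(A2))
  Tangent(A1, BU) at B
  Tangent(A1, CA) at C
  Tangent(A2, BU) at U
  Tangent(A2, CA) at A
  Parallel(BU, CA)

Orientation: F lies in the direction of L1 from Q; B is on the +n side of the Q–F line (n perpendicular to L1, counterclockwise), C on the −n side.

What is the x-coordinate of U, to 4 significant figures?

43.67

The slot axis is L1's direction at -54.1°, so u = (cos -54.1°, sin -54.1°) = (0.5864, -0.8100) and n = (−sin -54.1°, cos -54.1°) = (0.8100, 0.5864). Q is at the origin and F lies 65.5 along u from Q, so F = 65.5·u = (38.41, -53.06). Tangency of A1 to both parallel lines with radius 6.5 puts B and C at Q ± 6.5·n: B = (5.265, 3.811), C = (-5.265, -3.811). Equal radii place U and A the same way about F: U = F + 6.5·n = (43.67, -49.25), A = F − 6.5·n = (33.14, -56.87). So U.x = 43.67.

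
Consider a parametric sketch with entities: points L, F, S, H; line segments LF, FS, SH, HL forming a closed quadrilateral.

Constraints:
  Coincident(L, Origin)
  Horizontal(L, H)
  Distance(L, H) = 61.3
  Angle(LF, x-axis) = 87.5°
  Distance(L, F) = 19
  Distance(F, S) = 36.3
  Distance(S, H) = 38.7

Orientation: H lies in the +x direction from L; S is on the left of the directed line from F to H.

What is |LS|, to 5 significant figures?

46.022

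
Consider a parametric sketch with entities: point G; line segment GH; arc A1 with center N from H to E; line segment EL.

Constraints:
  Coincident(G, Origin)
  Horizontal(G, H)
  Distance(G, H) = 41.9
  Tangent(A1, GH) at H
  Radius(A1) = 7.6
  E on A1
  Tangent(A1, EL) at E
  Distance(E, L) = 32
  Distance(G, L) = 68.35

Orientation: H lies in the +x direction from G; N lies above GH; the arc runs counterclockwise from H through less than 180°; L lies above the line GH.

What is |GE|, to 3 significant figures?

49.5

Checks: |NE| = 7.600 ✓; ∠(NE, EL) = 90.00° ✓; |EL| = 32.00 ✓; |GL| = 68.35 ✓.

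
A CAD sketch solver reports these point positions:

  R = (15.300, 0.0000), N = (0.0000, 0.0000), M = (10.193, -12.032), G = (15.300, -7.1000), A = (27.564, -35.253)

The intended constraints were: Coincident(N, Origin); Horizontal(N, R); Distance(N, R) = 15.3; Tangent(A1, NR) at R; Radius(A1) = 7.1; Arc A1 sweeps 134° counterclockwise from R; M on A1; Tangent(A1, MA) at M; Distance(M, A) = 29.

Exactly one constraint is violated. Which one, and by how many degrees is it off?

Tangent(A1, MA) at M — off by 7.20°.

N = (0.00, 0.00) ✓; N.y = 0.00, R.y = 0.00 ✓; |NR| = 15.30 ✓; ∠(GR, RN) = 90.00° ✓; |GR| = 7.100 ✓; bearing(G→M) − bearing(G→R) = 134.0° ✓; |GM| = 7.100 ✓; ∠(GM, MA) = 97.20° ✗; |MA| = 29.00 ✓.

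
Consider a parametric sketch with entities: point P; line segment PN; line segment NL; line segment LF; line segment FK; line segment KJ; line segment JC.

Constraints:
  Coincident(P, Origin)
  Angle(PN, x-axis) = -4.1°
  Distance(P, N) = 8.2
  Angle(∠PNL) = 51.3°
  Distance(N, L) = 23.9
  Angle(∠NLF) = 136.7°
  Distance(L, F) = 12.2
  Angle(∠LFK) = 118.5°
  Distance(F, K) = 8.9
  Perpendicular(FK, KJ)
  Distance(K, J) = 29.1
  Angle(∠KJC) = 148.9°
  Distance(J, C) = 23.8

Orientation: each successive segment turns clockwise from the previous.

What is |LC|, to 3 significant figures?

38.8

P is at the origin; PN runs at -4.1° with length 8.2, so N = (8.18, -0.586). ∠PNL = 51.3° gives NL at -133° from the x-axis; with |NL| = 23.9, L = (-8.06, -18.1). ∠NLF = 136.7° gives LF at -176° from the x-axis; with |LF| = 12.2, F = (-20.2, -19.0). ∠LFK = 118.5° gives FK at 122° from the x-axis; with |FK| = 8.9, K = (-25.0, -11.4). The perpendicularity gives KJ at right angles to FK, so KJ runs at 32.4°; with |KJ| = 29.1, J = (-0.430, 4.15). ∠KJC = 148.9° gives JC at 1.30° from the x-axis; with |JC| = 23.8, C = (23.4, 4.69). Then |LC| = |C − L| = 38.8.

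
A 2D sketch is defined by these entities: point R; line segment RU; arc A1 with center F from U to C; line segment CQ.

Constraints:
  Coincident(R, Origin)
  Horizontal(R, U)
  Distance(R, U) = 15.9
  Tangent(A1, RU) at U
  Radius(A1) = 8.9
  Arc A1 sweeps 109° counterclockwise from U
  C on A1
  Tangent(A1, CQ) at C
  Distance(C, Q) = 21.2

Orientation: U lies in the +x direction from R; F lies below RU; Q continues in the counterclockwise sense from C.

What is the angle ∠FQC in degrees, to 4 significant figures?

22.77°

R is at the origin; RU is horizontal with |RU| = 15.9 and U on the +x side, so U = (15.90, 0.000). A1 meets RU tangentially, so FU is at right angles to RU, so F = U + (0, -8.9) = (15.90, -8.900). On A1, U sits at bearing 90° from F; a 109° counterclockwise sweep puts C at bearing 199°, so C = F + 8.9·(cos 199°, sin 199°) = (7.485, -11.80). A1 meets CQ tangentially, so FC is at right angles to CQ, so CQ runs along (−sin 199°, cos 199°); with |CQ| = 21.2, Q = (14.39, -31.84). Then cos ∠FQC = QF·QC / (|QF||QC|), giving 22.77°.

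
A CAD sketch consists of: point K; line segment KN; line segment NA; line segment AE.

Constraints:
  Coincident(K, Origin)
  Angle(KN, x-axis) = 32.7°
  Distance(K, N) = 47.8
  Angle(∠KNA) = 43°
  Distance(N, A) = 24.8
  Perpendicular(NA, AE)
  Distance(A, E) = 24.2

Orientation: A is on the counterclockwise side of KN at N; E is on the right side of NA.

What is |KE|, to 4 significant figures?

57.70

∠KNA = 43.0°, so NA runs at 32.7° + (180° − 43.0°) = 169.7° from the x-axis; with |NA| = 24.8, A = N + 24.8·(cos 169.7°, sin 169.7°) = (15.82, 30.26). NA ⟂ AE; with |AE| = 24.2 on the right of NA, E = A + 24.2·(0.1788, 0.9839) = (20.15, 54.07). Then |KE| = |E − K| = 57.70.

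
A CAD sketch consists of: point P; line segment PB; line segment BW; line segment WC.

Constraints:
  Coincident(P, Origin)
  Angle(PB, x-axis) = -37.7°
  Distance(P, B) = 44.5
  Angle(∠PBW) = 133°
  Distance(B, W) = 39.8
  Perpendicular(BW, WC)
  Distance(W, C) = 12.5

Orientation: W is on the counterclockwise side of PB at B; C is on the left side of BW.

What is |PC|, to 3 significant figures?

73.0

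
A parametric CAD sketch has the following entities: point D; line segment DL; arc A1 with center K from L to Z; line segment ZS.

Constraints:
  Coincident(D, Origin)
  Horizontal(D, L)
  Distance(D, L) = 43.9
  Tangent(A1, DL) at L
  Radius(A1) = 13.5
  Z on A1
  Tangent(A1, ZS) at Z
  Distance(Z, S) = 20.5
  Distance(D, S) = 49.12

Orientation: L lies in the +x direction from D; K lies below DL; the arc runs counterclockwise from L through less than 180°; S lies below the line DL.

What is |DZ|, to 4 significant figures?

34.27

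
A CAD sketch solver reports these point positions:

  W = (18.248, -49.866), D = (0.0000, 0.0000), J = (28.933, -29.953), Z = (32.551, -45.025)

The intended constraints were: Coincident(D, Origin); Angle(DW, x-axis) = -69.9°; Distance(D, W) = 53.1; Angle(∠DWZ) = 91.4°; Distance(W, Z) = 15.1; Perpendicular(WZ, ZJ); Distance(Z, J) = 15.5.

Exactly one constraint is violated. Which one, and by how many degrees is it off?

Perpendicular(WZ, ZJ) — off by 5.20°.

D = (0.00, 0.00) ✓; DW at -69.90° ✓; |DW| = 53.10 ✓; ∠DWZ = 91.40° ✓; |WZ| = 15.10 ✓; ∠(WZ, ZJ) = 84.80° ✗; |ZJ| = 15.50 ✓.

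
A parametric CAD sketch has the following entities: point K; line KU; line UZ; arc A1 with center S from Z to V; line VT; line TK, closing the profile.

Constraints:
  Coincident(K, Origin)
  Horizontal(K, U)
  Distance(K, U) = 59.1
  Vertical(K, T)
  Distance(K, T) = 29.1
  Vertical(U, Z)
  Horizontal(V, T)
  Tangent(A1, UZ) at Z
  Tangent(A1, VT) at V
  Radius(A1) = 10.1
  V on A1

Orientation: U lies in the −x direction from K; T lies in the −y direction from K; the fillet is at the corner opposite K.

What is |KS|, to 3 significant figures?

52.6

K and T share the same x with |KT| = 29.1 and T on the −y side, so T = (0.00, -29.1). The virtual corner opposite K is at (-59.1, -29.1). Tangency of A1 to UZ means the radius SZ is perpendicular to UZ and the tangent condition forces SV to be normal to VT, with radius 10.1, so the center S sits 10.1 in from both sides at S = (-49.0, -19.0). Then |KS| = |S − K| = 52.6.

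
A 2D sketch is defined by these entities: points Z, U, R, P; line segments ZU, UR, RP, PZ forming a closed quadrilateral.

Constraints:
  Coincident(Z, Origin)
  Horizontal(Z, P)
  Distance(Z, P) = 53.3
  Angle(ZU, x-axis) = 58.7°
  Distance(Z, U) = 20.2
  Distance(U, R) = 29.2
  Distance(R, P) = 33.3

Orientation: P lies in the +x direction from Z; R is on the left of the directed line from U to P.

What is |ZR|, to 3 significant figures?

47.2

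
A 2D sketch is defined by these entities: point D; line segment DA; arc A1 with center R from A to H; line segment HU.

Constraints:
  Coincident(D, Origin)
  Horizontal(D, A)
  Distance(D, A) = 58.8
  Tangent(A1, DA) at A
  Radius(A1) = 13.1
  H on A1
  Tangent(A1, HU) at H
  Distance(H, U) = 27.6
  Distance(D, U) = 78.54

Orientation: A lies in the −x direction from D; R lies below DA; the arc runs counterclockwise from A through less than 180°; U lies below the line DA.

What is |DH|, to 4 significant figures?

73.34

Checks: D.y = 0.00, A.y = 0.00 ✓; |RH| = 13.10 ✓; ∠(RH, HU) = 90.00° ✓; |HU| = 27.60 ✓; |DU| = 78.54 ✓.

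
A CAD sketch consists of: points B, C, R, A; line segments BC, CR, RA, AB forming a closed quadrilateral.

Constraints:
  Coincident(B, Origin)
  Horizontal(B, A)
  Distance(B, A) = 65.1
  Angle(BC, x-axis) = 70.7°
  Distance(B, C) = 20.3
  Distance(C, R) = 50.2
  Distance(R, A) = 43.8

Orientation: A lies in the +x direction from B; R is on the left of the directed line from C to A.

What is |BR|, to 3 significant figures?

66.3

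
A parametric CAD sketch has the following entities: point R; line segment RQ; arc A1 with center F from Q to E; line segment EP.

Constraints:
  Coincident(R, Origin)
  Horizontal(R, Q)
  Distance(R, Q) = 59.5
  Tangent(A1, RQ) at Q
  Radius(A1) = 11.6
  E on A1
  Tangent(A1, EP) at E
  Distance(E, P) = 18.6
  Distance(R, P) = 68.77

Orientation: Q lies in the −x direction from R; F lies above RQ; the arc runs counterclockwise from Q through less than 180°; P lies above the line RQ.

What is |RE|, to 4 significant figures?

52.96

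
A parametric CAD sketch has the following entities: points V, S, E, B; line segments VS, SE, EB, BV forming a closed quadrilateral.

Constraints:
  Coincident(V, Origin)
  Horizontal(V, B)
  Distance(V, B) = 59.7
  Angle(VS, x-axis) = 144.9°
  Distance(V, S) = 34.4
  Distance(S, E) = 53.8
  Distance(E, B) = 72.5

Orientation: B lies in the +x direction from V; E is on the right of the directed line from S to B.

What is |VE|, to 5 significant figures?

30.203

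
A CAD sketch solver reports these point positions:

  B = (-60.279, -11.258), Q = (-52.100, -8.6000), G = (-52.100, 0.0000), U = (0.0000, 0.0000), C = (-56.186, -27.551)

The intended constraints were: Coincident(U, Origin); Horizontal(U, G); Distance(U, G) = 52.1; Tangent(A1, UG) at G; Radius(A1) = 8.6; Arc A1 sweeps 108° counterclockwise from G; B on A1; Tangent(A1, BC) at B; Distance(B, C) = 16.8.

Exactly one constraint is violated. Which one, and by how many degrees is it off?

Tangent(A1, BC) at B — off by 3.90°.

U = (0.00, 0.00) ✓; U.y = 0.00, G.y = 0.00 ✓; |UG| = 52.10 ✓; ∠(QG, GU) = 90.00° ✓; |QG| = 8.600 ✓; bearing(Q→B) − bearing(Q→G) = 108.0° ✓; |QB| = 8.600 ✓; ∠(QB, BC) = 93.90° ✗; |BC| = 16.80 ✓.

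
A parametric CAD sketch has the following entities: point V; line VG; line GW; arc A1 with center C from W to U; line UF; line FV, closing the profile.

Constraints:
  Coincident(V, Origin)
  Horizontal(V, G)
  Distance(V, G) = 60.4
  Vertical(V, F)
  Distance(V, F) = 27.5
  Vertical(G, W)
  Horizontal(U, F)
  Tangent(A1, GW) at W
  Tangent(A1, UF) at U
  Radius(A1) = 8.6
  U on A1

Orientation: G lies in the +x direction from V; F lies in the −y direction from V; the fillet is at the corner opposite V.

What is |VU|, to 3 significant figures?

58.6

The virtual corner opposite V is at (60.4, -27.5). Tangency of A1 to GW means the radius CW is perpendicular to GW and A1 meets UF tangentially, so CU is at right angles to UF, with radius 8.6, so the center C sits 8.6 in from both sides at C = (51.8, -18.9). That places the tangent points at W = (60.4, -18.9) on GW and U = (51.8, -27.5) on UF. Then |VU| = |U − V| = 58.6.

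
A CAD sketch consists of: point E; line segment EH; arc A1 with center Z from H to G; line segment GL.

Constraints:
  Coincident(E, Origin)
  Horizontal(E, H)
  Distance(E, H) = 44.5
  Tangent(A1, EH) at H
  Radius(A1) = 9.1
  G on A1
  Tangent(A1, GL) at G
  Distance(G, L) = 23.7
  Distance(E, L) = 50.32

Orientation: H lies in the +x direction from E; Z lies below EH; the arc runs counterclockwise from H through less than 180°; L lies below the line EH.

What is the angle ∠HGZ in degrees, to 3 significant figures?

42.5°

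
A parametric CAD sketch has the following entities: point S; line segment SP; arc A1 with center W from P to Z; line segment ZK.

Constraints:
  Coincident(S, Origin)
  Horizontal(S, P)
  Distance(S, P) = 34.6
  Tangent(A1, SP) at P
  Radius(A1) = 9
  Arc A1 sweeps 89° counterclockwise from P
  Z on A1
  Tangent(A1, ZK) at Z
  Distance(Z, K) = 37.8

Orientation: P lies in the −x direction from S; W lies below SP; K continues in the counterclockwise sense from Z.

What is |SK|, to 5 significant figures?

64.295

S is at the origin; S and P share the same y with |SP| = 34.6 and P on the −x side, so P = (-34.600, 0.0000). The tangent condition forces WP to be normal to SP, so W = P + (0, -9) = (-34.600, -9.0000). On A1, P sits at bearing 90° from W; an 89° counterclockwise sweep puts Z at bearing 179°, so Z = W + 9.0·(cos 179°, sin 179°) = (-43.599, -8.8429). Since A1 is tangent to ZK there, WZ ⟂ ZK, so ZK runs along (−sin 179°, cos 179°); with |ZK| = 37.8, K = (-44.258, -46.637). Then |SK| = |K − S| = 64.295.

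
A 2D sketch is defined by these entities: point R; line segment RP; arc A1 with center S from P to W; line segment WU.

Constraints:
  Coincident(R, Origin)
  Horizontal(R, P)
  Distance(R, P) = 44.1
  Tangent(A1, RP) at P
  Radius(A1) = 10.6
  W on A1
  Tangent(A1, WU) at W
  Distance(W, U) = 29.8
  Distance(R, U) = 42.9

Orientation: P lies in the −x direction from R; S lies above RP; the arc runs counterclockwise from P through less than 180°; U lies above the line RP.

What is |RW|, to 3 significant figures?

34.8

R is at the origin; RP is horizontal with |RP| = 44.1 and P on the −x side, so P = (-44.1, 0.00). Tangency of A1 to RP means the radius SP is perpendicular to RP, so S = P + (0, 10.6) = (-44.1, 10.6). Since SW ⟂ WU (tangency), |SU| = √(10.6² + 29.8²) = 31.6 regardless of where W sits on A1. So U lies on both circle(R, 42.9) and circle(S, 31.6); the above-RP intersection is U = (-24.4, 35.3). W is the foot of the tangent from U: W = (-34.1, 7.14).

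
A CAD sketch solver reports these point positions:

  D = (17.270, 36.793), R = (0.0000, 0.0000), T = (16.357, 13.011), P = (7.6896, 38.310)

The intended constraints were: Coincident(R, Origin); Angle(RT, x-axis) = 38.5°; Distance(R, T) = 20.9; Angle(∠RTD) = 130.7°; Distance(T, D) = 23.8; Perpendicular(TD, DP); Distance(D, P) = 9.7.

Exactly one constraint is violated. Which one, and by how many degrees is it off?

Perpendicular(TD, DP) — off by 6.80°.

R = (0.00, 0.00) ✓; RT at 38.50° ✓; |RT| = 20.90 ✓; ∠RTD = 130.7° ✓; |TD| = 23.80 ✓; ∠(TD, DP) = 83.20° ✗; |DP| = 9.700 ✓.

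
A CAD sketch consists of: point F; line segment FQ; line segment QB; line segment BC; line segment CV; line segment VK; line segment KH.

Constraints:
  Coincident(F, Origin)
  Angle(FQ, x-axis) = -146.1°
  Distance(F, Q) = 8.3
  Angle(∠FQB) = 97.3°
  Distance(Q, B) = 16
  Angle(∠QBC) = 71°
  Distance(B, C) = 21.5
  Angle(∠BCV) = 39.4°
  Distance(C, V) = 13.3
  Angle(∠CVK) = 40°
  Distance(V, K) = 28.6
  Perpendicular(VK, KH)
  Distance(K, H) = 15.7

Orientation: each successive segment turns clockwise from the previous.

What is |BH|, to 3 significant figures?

36.1

F is at the origin; FQ runs at -146.1° with length 8.3, so Q = (-6.89, -4.63). ∠FQB = 97.3° gives QB at 131° from the x-axis; with |QB| = 16.0, B = (-17.4, 7.41). ∠QBC = 71.0° gives BC at 22.2° from the x-axis; with |BC| = 21.5, C = (2.48, 15.5). ∠BCV = 39.4° gives CV at -118° from the x-axis; with |CV| = 13.3, V = (-3.85, 3.83). ∠CVK = 40.0° gives VK at 102° from the x-axis; with |VK| = 28.6, K = (-9.60, 31.8). The perpendicularity gives KH at right angles to VK, so KH runs at 11.6°; with |KH| = 15.7, H = (5.78, 35.0). Then |BH| = |H − B| = 36.1.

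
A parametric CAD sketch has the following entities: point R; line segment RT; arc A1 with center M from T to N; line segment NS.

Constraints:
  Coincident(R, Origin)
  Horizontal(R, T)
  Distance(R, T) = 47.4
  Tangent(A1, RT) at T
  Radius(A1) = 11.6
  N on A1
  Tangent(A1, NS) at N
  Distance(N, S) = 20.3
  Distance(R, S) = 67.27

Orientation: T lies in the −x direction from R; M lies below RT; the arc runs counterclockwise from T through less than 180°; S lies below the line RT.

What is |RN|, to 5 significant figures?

60.092

R is at the origin; R and T share the same y with |RT| = 47.4 and T on the −x side, so T = (-47.400, 0.0000). Tangency of A1 to RT means the radius MT is perpendicular to RT, so M = T + (0, -11.6) = (-47.400, -11.600). Since MN ⟂ NS (tangency), |MS| = √(11.6² + 20.3²) = 23.381 regardless of where N sits on A1. So S lies on both circle(R, 67.27) and circle(M, 23.381); the below-RT intersection is S = (-59.328, -31.709). N is the foot of the tangent from S: N = (-58.998, -11.412).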